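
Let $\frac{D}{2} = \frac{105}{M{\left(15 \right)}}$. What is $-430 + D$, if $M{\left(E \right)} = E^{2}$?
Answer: $- \frac{6436}{15} \approx -429.07$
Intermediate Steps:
$D = \frac{14}{15}$ ($D = 2 \frac{105}{15^{2}} = 2 \cdot \frac{105}{225} = 2 \cdot 105 \cdot \frac{1}{225} = 2 \cdot \frac{7}{15} = \frac{14}{15} \approx 0.93333$)
$-430 + D = -430 + \frac{14}{15} = - \frac{6436}{15}$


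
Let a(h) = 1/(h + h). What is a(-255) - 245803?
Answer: -125359531/510 ≈ -2.4580e+5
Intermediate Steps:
a(h) = 1/(2*h)
a(-255) - 245803 = (½)/(-255) - 245803 = (½)*(-1/255) - 245803 = -1/510 - 245803 = -125359531/510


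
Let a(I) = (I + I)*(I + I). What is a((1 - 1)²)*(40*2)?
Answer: 0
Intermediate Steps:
a(I) = 4*I² (a(I) = (2*I)*(2*I) = 4*I²)
a((1 - 1)²)*(40*2) = (4*((1 - 1)²)²)*(40*2) = (4*(0²)²)*80 = (4*0²)*80 = (4*0)*80 = 0*80 = 0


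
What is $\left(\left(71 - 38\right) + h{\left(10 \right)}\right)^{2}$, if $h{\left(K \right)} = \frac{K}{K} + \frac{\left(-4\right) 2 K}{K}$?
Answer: $676$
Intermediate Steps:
$h{\left(K \right)} = -7$ ($h{\left(K \right)} = 1 + \frac{\left(-8\right) K}{K} = 1 - 8 = -7$)
$\left(\left(71 - 38\right) + h{\left(10 \right)}\right)^{2} = \left(\left(71 - 38\right) - 7\right)^{2} = \left(33 - 7\right)^{2} = 26^{2} = 676$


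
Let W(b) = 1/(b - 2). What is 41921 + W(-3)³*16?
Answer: 5240109/125 ≈ 41921.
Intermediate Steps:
W(b) = 1/(-2 + b)
41921 + W(-3)³*16 = 41921 + (1/(-2 - 3))³*16 = 41921 + (1/(-5))³*16 = 41921 + (-⅕)³*16 = 41921 - 1/125*16 = 41921 - 16/125 = 5240109/125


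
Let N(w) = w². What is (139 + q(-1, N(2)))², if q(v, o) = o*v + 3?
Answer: 19044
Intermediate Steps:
q(v, o) = 3 + o*v
(139 + q(-1, N(2)))² = (139 + (3 + 2²*(-1)))² = (139 + (3 + 4*(-1)))² = (139 + (3 - 4))² = (139 - 1)² = 138² = 19044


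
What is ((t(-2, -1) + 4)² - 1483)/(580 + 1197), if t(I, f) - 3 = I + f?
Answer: -1467/1777 ≈ -0.82555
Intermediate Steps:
t(I, f) = 3 + I + f (t(I, f) = 3 + (I + f) = 3 + I + f)
((t(-2, -1) + 4)² - 1483)/(580 + 1197) = (((3 - 2 - 1) + 4)² - 1483)/(580 + 1197) = ((0 + 4)² - 1483)/1777 = (4² - 1483)*(1/1777) = (16 - 1483)*(1/1777) = -1467*1/1777 = -1467/1777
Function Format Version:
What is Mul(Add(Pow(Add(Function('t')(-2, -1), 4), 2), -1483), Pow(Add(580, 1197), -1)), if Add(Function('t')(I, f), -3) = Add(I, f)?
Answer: Rational(-1467, 1777) ≈ -0.82555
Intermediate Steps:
Function('t')(I, f) = Add(3, I, f) (Function('t')(I, f) = Add(3, Add(I, f)) = Add(3, I, f))
Mul(Add(Pow(Add(Function('t')(-2, -1), 4), 2), -1483), Pow(Add(580, 1197), -1)) = Mul(Add(Pow(Add(Add(3, -2, -1), 4), 2), -1483), Pow(Add(580, 1197), -1)) = Mul(Add(Pow(Add(0, 4), 2), -1483), Pow(1777, -1)) = Mul(Add(Pow(4, 2), -1483), Rational(1, 1777)) = Mul(Add(16, -1483), Rational(1, 1777)) = Mul(-1467, Rational(1, 1777)) = Rational(-1467, 1777)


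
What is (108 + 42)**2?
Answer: 22500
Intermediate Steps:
(108 + 42)**2 = 150**2 = 22500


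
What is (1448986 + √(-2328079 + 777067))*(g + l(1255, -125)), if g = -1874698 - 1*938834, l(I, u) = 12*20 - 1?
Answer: -4076422170898 - 5626586*I*√387753 ≈ -4.0764e+12 - 3.5037e+9*I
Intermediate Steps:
l(I, u) = 239 (l(I, u) = 240 - 1 = 239)
g = -2813532 (g = -1874698 - 938834 = -2813532)
(1448986 + √(-2328079 + 777067))*(g + l(1255, -125)) = (1448986 + √(-2328079 + 777067))*(-2813532 + 239) = (1448986 + √(-1551012))*(-2813293) = (1448986 + 2*I*√387753)*(-2813293) = -4076422170898 - 5626586*I*√387753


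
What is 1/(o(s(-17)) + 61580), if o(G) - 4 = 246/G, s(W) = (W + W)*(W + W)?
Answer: 578/35595675 ≈ 1.6238e-5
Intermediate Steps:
s(W) = 4*W² (s(W) = (2*W)*(2*W) = 4*W²)
o(G) = 4 + 246/G
1/(o(s(-17)) + 61580) = 1/((4 + 246/((4*(-17)²))) + 61580) = 1/((4 + 246/((4*289))) + 61580) = 1/((4 + 246/1156) + 61580) = 1/((4 + 246*(1/1156)) + 61580) = 1/((4 + 123/578) + 61580) = 1/(2435/578 + 61580) = 1/(35595675/578) = 578/35595675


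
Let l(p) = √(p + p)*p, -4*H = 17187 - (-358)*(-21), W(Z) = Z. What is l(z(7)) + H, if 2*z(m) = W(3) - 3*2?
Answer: -9669/4 - 3*I*√3/2 ≈ -2417.3 - 2.5981*I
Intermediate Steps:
z(m) = -3/2 (z(m) = (3 - 3*2)/2 = (3 - 6)/2 = (½)*(-3) = -3/2)
H = -9669/4 (H = -(17187 - (-358)*(-21))/4 = -(17187 - 1*7518)/4 = -(17187 - 7518)/4 = -¼*9669 = -9669/4 ≈ -2417.3)
l(p) = √2*p^(3/2) (l(p) = √(2*p)*p = (√2*√p)*p = √2*p^(3/2))
l(z(7)) + H = √2*(-3/2)^(3/2) - 9669/4 = √2*(-3*I*√6/4) - 9669/4 = -3*I*√3/2 - 9669/4 = -9669/4 - 3*I*√3/2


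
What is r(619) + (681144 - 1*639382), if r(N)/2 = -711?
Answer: 40340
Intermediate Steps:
r(N) = -1422 (r(N) = 2*(-711) = -1422)
r(619) + (681144 - 1*639382) = -1422 + (681144 - 1*639382) = -1422 + (681144 - 639382) = -1422 + 41762 = 40340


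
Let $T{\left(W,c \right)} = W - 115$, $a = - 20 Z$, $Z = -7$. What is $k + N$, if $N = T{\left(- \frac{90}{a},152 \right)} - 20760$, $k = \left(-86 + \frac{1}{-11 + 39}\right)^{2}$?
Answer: $- \frac{10572855}{784} \approx -13486.0$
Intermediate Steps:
$a = 140$ ($a = \left(-20\right) \left(-7\right) = 140$)
$T{\left(W,c \right)} = -115 + W$
$k = \frac{5793649}{784}$ ($k = \left(-86 + \frac{1}{28}\right)^{2} = \left(- \frac{2407}{28}\right)^{2} = \frac{5793649}{784} \approx 7389.9$)
$N = - \frac{292259}{14}$ ($N = \left(-115 - \frac{90}{140}\right) - 20760 = \left(-115 - \frac{9}{14}\right) - 20760 = - \frac{1619}{14} - 20760 = - \frac{292259}{14} \approx -20876.0$)
$k + N = \frac{5793649}{784} - \frac{292259}{14} = - \frac{10572855}{784}$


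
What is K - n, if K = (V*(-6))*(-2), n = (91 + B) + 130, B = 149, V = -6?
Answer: -442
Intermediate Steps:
n = 370 (n = (91 + 149) + 130 = 240 + 130 = 370)
K = -72 (K = -6*(-6)*(-2) = 36*(-2) = -72)
K - n = -72 - 1*370 = -72 - 370 = -442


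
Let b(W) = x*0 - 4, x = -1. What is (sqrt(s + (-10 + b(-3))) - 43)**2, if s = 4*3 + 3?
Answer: 1764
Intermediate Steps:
b(W) = -4 (b(W) = -1*0 - 4 = 0 - 4 = -4)
s = 15 (s = 12 + 3 = 15)
(sqrt(s + (-10 + b(-3))) - 43)**2 = (sqrt(15 + (-10 - 4)) - 43)**2 = (sqrt(15 - 14) - 43)**2 = (sqrt(1) - 43)**2 = (1 - 43)**2 = (-42)**2 = 1764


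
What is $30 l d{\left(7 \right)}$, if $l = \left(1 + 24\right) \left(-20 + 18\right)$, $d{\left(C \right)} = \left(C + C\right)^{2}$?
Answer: $-294000$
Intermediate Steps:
$d{\left(C \right)} = 4 C^{2}$ ($d{\left(C \right)} = \left(2 C\right)^{2} = 4 C^{2}$)
$l = -50$ ($l = 25 \left(-2\right) = -50$)
$30 l d{\left(7 \right)} = 30 \left(-50\right) 4 \cdot 7^{2} = - 1500 \cdot 4 \cdot 49 = \left(-1500\right) 196 = -294000$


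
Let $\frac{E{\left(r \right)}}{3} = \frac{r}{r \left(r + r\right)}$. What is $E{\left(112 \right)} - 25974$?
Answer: $- \frac{5818173}{224} \approx -25974.0$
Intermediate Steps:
$E{\left(r \right)} = \frac{3}{2 r}$ ($E{\left(r \right)} = 3 \frac{r}{r \left(r + r\right)} = 3 \frac{r}{r 2 r} = 3 \frac{r}{2 r^{2}} = 3 r \frac{1}{2 r^{2}} = 3 \frac{1}{2 r} = \frac{3}{2 r}$)
$E{\left(112 \right)} - 25974 = \frac{3}{2 \cdot 112} - 25974 = \frac{3}{2} \cdot \frac{1}{112} - 25974 = \frac{3}{224} - 25974 = - \frac{5818173}{224}$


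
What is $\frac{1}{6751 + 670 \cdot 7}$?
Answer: $\frac{1}{11441} \approx 8.7405 \cdot 10^{-5}$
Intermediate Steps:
$\frac{1}{6751 + 670 \cdot 7} = \frac{1}{6751 + 4690} = \frac{1}{11441}$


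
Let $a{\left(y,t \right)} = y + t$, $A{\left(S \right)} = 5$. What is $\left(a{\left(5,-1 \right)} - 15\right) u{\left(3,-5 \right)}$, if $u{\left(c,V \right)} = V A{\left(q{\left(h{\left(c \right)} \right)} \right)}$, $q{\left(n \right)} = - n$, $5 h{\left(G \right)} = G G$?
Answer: $275$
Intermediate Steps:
$h{\left(G \right)} = \frac{G^{2}}{5}$ ($h{\left(G \right)} = \frac{G G}{5} = \frac{G^{2}}{5}$)
$u{\left(c,V \right)} = 5 V$ ($u{\left(c,V \right)} = V 5 = 5 V$)
$a{\left(y,t \right)} = t + y$
$\left(a{\left(5,-1 \right)} - 15\right) u{\left(3,-5 \right)} = \left(\left(-1 + 5\right) - 15\right) 5 \left(-5\right) = \left(4 - 15\right) \left(-25\right) = \left(-11\right) \left(-25\right) = 275$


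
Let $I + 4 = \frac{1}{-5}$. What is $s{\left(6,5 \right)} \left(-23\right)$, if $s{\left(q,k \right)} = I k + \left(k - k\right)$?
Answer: $483$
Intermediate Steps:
$I = - \frac{21}{5}$ ($I = -4 + \frac{1}{-5} = -4 - \frac{1}{5} = - \frac{21}{5} \approx -4.2$)
$s{\left(q,k \right)} = - \frac{21 k}{5}$ ($s{\left(q,k \right)} = - \frac{21 k}{5} + \left(k - k\right) = - \frac{21 k}{5} + 0 = - \frac{21 k}{5}$)
$s{\left(6,5 \right)} \left(-23\right) = \left(- \frac{21}{5}\right) 5 \left(-23\right) = \left(-21\right) \left(-23\right) = 483$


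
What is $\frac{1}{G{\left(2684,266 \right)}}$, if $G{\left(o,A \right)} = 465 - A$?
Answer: $\frac{1}{199} \approx 0.0050251$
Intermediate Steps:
$\frac{1}{G{\left(2684,266 \right)}} = \frac{1}{465 - 266} = \frac{1}{199}$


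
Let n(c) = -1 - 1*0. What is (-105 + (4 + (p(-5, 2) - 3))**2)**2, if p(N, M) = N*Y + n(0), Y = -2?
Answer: 25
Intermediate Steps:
n(c) = -1 (n(c) = -1 + 0 = -1)
p(N, M) = -1 - 2*N (p(N, M) = N*(-2) - 1 = -2*N - 1 = -1 - 2*N)
(-105 + (4 + (p(-5, 2) - 3))**2)**2 = (-105 + (4 + ((-1 - 2*(-5)) - 3))**2)**2 = (-105 + (4 + ((-1 + 10) - 3))**2)**2 = (-105 + (4 + (9 - 3))**2)**2 = (-105 + (4 + 6)**2)**2 = (-105 + 10**2)**2 = (-105 + 100)**2 = (-5)**2 = 25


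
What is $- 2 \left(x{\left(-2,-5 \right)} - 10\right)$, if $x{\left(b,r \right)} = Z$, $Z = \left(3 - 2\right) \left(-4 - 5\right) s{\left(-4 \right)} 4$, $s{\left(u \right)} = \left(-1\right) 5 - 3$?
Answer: $-556$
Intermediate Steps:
$s{\left(u \right)} = -8$ ($s{\left(u \right)} = -5 - 3 = -8$)
$Z = 288$ ($Z = \left(3 - 2\right) \left(-4 - 5\right) \left(-8\right) 4 = \left(3 - 2\right) \left(-9\right) \left(-8\right) 4 = 1 \left(-9\right) \left(-8\right) 4 = \left(-9\right) \left(-8\right) 4 = 72 \cdot 4 = 288$)
$x{\left(b,r \right)} = 288$
$- 2 \left(x{\left(-2,-5 \right)} - 10\right) = - 2 \left(288 - 10\right) = \left(-2\right) 278 = -556$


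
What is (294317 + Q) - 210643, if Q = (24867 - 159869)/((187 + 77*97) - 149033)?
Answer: 11829714100/141377 ≈ 83675.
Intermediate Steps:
Q = 135002/141377 (Q = -135002/((187 + 7469) - 149033) = -135002/(7656 - 149033) = -135002/(-141377) = -135002*(-1/141377) = 135002/141377 ≈ 0.95491)
(294317 + Q) - 210643 = (294317 + 135002/141377) - 210643 = 41609789511/141377 - 210643 = 11829714100/141377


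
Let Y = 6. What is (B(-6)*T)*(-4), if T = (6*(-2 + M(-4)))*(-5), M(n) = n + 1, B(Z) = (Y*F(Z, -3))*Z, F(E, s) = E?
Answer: -129600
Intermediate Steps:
B(Z) = 6*Z**2 (B(Z) = (6*Z)*Z = 6*Z**2)
M(n) = 1 + n
T = 150 (T = (6*(-2 + (1 - 4)))*(-5) = (6*(-2 - 3))*(-5) = (6*(-5))*(-5) = -30*(-5) = 150)
(B(-6)*T)*(-4) = ((6*(-6)**2)*150)*(-4) = ((6*36)*150)*(-4) = (216*150)*(-4) = 32400*(-4) = -129600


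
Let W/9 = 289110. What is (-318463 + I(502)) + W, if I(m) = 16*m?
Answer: 2291559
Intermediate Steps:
W = 2601990 (W = 9*289110 = 2601990)
(-318463 + I(502)) + W = (-318463 + 16*502) + 2601990 = (-318463 + 8032) + 2601990 = -310431 + 2601990 = 2291559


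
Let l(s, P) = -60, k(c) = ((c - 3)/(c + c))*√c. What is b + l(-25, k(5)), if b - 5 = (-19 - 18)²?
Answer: 1314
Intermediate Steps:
k(c) = (-3 + c)/(2*√c) (k(c) = ((-3 + c)/((2*c)))*√c = ((-3 + c)*(1/(2*c)))*√c = ((-3 + c)/(2*c))*√c = (-3 + c)/(2*√c))
b = 1374 (b = 5 + (-19 - 18)² = 5 + (-37)² = 5 + 1369 = 1374)
b + l(-25, k(5)) = 1374 - 60 = 1314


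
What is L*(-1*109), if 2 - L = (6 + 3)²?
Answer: 8611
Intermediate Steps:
L = -79 (L = 2 - (6 + 3)² = 2 - 1*9² = 2 - 1*81 = 2 - 81 = -79)
L*(-1*109) = -(-79)*109 = -79*(-109) = 8611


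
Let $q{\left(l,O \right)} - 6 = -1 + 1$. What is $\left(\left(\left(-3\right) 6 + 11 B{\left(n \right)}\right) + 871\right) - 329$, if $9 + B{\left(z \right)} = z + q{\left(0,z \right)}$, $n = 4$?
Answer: $535$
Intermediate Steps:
$q{\left(l,O \right)} = 6$ ($q{\left(l,O \right)} = 6 + \left(-1 + 1\right) = 6 + 0 = 6$)
$B{\left(z \right)} = -3 + z$ ($B{\left(z \right)} = -9 + \left(z + 6\right) = -9 + \left(6 + z\right) = -3 + z$)
$\left(\left(\left(-3\right) 6 + 11 B{\left(n \right)}\right) + 871\right) - 329 = \left(\left(\left(-3\right) 6 + 11 \left(-3 + 4\right)\right) + 871\right) - 329 = \left(\left(-18 + 11 \cdot 1\right) + 871\right) - 329 = \left(\left(-18 + 11\right) + 871\right) - 329 = \left(-7 + 871\right) - 329 = 864 - 329 = 535$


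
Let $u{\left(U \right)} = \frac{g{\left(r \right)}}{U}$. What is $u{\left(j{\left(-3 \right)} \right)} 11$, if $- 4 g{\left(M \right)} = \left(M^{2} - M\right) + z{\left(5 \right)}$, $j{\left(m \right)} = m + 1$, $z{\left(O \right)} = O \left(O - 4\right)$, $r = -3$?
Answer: $\frac{187}{8} \approx 23.375$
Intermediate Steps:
$z{\left(O \right)} = O \left(-4 + O\right)$
$j{\left(m \right)} = 1 + m$
$g{\left(M \right)} = - \frac{5}{4} - \frac{M^{2}}{4} + \frac{M}{4}$ ($g{\left(M \right)} = - \frac{\left(M^{2} - M\right) + 5 \left(-4 + 5\right)}{4} = - \frac{\left(M^{2} - M\right) + 5 \cdot 1}{4} = - \frac{\left(M^{2} - M\right) + 5}{4} = - \frac{5 + M^{2} - M}{4} = - \frac{5}{4} - \frac{M^{2}}{4} + \frac{M}{4}$)
$u{\left(U \right)} = - \frac{17}{4 U}$ ($u{\left(U \right)} = \frac{- \frac{5}{4} - \frac{\left(-3\right)^{2}}{4} + \frac{1}{4} \left(-3\right)}{U} = \frac{- \frac{5}{4} - \frac{9}{4} - \frac{3}{4}}{U} = - \frac{17}{4 U}$)
$u{\left(j{\left(-3 \right)} \right)} 11 = - \frac{17}{4 \left(1 - 3\right)} 11 = - \frac{17}{4 \left(-2\right)} 11 = \left(- \frac{17}{4}\right) \left(- \frac{1}{2}\right) 11 = \frac{17}{8} \cdot 11 = \frac{187}{8}$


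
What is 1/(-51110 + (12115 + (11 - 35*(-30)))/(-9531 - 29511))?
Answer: -723/36952774 ≈ -1.9566e-5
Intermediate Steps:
1/(-51110 + (12115 + (11 - 35*(-30)))/(-9531 - 29511)) = 1/(-51110 + (12115 + (11 + 1050))/(-39042)) = 1/(-51110 + (12115 + 1061)*(-1/39042)) = 1/(-51110 + 13176*(-1/39042)) = 1/(-51110 - 244/723) = 1/(-36952774/723) = -723/36952774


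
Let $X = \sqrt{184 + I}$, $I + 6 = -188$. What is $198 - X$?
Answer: $198 - i \sqrt{10} \approx 198.0 - 3.1623 i$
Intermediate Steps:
$I = -194$ ($I = -6 - 188 = -194$)
$X = i \sqrt{10}$ ($X = \sqrt{184 - 194} = \sqrt{-10} = i \sqrt{10} \approx 3.1623 i$)
$198 - X = 198 - i \sqrt{10}$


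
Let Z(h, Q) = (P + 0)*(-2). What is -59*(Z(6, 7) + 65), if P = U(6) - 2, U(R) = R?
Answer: -3363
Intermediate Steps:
P = 4 (P = 6 - 2 = 4)
Z(h, Q) = -8 (Z(h, Q) = (4 + 0)*(-2) = 4*(-2) = -8)
-59*(Z(6, 7) + 65) = -59*(-8 + 65) = -59*57 = -3363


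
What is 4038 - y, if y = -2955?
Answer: 6993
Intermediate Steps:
4038 - y = 4038 - 1*(-2955) = 4038 + 2955 = 6993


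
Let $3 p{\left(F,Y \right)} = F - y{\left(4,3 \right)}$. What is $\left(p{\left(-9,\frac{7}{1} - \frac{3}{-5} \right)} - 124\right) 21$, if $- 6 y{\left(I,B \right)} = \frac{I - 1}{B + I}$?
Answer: $- \frac{5333}{2} \approx -2666.5$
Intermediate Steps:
$y{\left(I,B \right)} = - \frac{-1 + I}{6 \left(B + I\right)}$ ($y{\left(I,B \right)} = - \frac{\left(I - 1\right) \frac{1}{B + I}}{6} = - \frac{\left(-1 + I\right) \frac{1}{B + I}}{6} = - \frac{\frac{1}{B + I} \left(-1 + I\right)}{6} = - \frac{-1 + I}{6 \left(B + I\right)}$)
$p{\left(F,Y \right)} = \frac{1}{42} + \frac{F}{3}$ ($p{\left(F,Y \right)} = \frac{F - \frac{1 - 4}{6 \left(3 + 4\right)}}{3} = \frac{F - \frac{1 - 4}{6 \cdot 7}}{3} = \frac{F - \frac{1}{6} \cdot \frac{1}{7} \left(-3\right)}{3} = \frac{F - - \frac{1}{14}}{3} = \frac{F + \frac{1}{14}}{3} = \frac{\frac{1}{14} + F}{3} = \frac{1}{42} + \frac{F}{3}$)
$\left(p{\left(-9,\frac{7}{1} - \frac{3}{-5} \right)} - 124\right) 21 = \left(\left(\frac{1}{42} + \frac{1}{3} \left(-9\right)\right) - 124\right) 21 = \left(\left(\frac{1}{42} - 3\right) - 124\right) 21 = \left(- \frac{125}{42} - 124\right) 21 = \left(- \frac{5333}{42}\right) 21 = - \frac{5333}{2}$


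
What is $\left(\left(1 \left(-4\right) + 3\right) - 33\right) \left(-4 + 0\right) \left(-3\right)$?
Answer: $-408$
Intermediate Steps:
$\left(\left(1 \left(-4\right) + 3\right) - 33\right) \left(-4 + 0\right) \left(-3\right) = \left(\left(-4 + 3\right) - 33\right) \left(\left(-4\right) \left(-3\right)\right) = \left(-1 - 33\right) 12 = \left(-34\right) 12 = -408$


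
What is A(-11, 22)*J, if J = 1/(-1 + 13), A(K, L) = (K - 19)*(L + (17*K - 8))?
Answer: 865/2 ≈ 432.50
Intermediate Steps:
A(K, L) = (-19 + K)*(-8 + L + 17*K) (A(K, L) = (-19 + K)*(L + (-8 + 17*K)) = (-19 + K)*(-8 + L + 17*K))
J = 1/12 ≈ 0.083333
A(-11, 22)*J = (152 - 331*(-11) - 19*22 + 17*(-11)² - 11*22)*(1/12) = (152 + 3641 - 418 + 17*121 - 242)*(1/12) = (152 + 3641 - 418 + 2057 - 242)*(1/12) = 5190*(1/12) = 865/2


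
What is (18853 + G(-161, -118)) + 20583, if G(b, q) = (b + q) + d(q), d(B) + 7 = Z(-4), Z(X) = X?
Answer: 39146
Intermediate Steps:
d(B) = -11 (d(B) = -7 - 4 = -11)
G(b, q) = -11 + b + q (G(b, q) = (b + q) - 11 = -11 + b + q)
(18853 + G(-161, -118)) + 20583 = (18853 + (-11 - 161 - 118)) + 20583 = (18853 - 290) + 20583 = 18563 + 20583 = 39146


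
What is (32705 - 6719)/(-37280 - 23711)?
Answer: -25986/60991 ≈ -0.42606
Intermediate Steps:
(32705 - 6719)/(-37280 - 23711) = 25986/(-60991) = 25986*(-1/60991) = -25986/60991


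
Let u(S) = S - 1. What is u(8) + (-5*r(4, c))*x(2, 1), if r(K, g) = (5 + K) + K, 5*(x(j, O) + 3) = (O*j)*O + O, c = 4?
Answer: 163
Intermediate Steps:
x(j, O) = -3 + O/5 + j*O**2/5 (x(j, O) = -3 + ((O*j)*O + O)/5 = -3 + (j*O**2 + O)/5 = -3 + (O + j*O**2)/5 = -3 + (O/5 + j*O**2/5) = -3 + O/5 + j*O**2/5)
r(K, g) = 5 + 2*K
u(S) = -1 + S
u(8) + (-5*r(4, c))*x(2, 1) = (-1 + 8) + (-5*(5 + 2*4))*(-3 + (1/5)*1 + (1/5)*2*1**2) = 7 + (-5*(5 + 8))*(-3 + 1/5 + (1/5)*2*1) = 7 + (-5*13)*(-3 + 1/5 + 2/5) = 7 - 65*(-12/5) = 7 + 156 = 163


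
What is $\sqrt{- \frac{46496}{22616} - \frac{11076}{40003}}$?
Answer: $\frac{2 i \sqrt{7458447913402882}}{113088481} \approx 1.5273 i$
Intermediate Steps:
$\sqrt{- \frac{46496}{22616} - \frac{11076}{40003}} = \sqrt{\left(-46496\right) \frac{1}{22616} - \frac{11076}{40003}} = \sqrt{- \frac{5812}{2827} - \frac{11076}{40003}} = \sqrt{- \frac{263809288}{113088481}} = \frac{2 i \sqrt{7458447913402882}}{113088481}$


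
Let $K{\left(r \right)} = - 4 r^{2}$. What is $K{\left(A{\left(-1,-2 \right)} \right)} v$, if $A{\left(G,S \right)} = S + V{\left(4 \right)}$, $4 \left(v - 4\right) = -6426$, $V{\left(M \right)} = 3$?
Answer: $6410$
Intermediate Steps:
$v = - \frac{3205}{2}$ ($v = 4 + \frac{1}{4} \left(-6426\right) = 4 - \frac{3213}{2} = - \frac{3205}{2} \approx -1602.5$)
$A{\left(G,S \right)} = 3 + S$ ($A{\left(G,S \right)} = S + 3 = 3 + S$)
$K{\left(A{\left(-1,-2 \right)} \right)} v = - 4 \left(3 - 2\right)^{2} \left(- \frac{3205}{2}\right) = - 4 \cdot 1^{2} \left(- \frac{3205}{2}\right) = \left(-4\right) 1 \left(- \frac{3205}{2}\right) = \left(-4\right) \left(- \frac{3205}{2}\right) = 6410$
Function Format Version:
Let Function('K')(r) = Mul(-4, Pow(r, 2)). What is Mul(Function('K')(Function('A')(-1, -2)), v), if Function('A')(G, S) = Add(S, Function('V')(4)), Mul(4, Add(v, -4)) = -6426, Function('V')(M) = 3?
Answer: 6410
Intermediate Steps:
v = Rational(-3205, 2) (v = Add(4, Mul(Rational(1, 4), -6426)) = Add(4, Rational(-3213, 2)) = Rational(-3205, 2) ≈ -1602.5)
Function('A')(G, S) = Add(3, S) (Function('A')(G, S) = Add(S, 3) = Add(3, S))
Mul(Function('K')(Function('A')(-1, -2)), v) = Mul(Mul(-4, Pow(Add(3, -2), 2)), Rational(-3205, 2)) = Mul(Mul(-4, Pow(1, 2)), Rational(-3205, 2)) = Mul(Mul(-4, 1), Rational(-3205, 2)) = Mul(-4, Rational(-3205, 2)) = 6410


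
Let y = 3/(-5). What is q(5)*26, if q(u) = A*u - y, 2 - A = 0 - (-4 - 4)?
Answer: -3822/5 ≈ -764.40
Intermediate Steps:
y = -3/5 (y = 3*(-1/5) = -3/5 ≈ -0.60000)
A = -6 (A = 2 - (0 - (-4 - 4)) = 2 - (0 - 1*(-8)) = 2 - (0 + 8) = 2 - 1*8 = 2 - 8 = -6)
q(u) = 3/5 - 6*u (q(u) = -6*u - 1*(-3/5) = -6*u + 3/5 = 3/5 - 6*u)
q(5)*26 = (3/5 - 6*5)*26 = (3/5 - 30)*26 = -147/5*26 = -3822/5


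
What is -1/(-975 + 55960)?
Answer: -1/54985 ≈ -1.8187e-5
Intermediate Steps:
-1/(-975 + 55960) = -1/54985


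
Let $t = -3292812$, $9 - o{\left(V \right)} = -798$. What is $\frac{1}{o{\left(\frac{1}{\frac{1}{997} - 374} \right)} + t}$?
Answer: $- \frac{1}{3292005} \approx -3.0377 \cdot 10^{-7}$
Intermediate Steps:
$o{\left(V \right)} = 807$ ($o{\left(V \right)} = 9 - -798 = 9 + 798 = 807$)
$\frac{1}{o{\left(\frac{1}{\frac{1}{997} - 374} \right)} + t} = \frac{1}{807 - 3292812} = \frac{1}{-3292005} = - \frac{1}{3292005}$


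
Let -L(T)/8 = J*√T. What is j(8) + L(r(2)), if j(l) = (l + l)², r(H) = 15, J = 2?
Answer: 256 - 16*√15 ≈ 194.03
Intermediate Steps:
j(l) = 4*l² (j(l) = (2*l)² = 4*l²)
L(T) = -16*√T
j(8) + L(r(2)) = 4*8² - 16*√15 = 4*64 - 16*√15 = 256 - 16*√15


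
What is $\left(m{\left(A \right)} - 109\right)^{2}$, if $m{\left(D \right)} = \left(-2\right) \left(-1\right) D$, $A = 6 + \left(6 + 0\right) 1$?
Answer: $7225$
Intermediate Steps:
$A = 12$ ($A = 6 + 6 \cdot 1 = 6 + 6 = 12$)
$m{\left(D \right)} = 2 D$
$\left(m{\left(A \right)} - 109\right)^{2} = \left(2 \cdot 12 - 109\right)^{2} = \left(24 - 109\right)^{2} = \left(-85\right)^{2} = 7225$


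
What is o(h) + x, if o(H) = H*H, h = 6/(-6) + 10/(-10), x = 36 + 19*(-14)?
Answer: -226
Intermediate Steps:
x = -230 (x = 36 - 266 = -230)
h = -2 (h = 6*(-⅙) + 10*(-⅒) = -1 - 1 = -2)
o(H) = H²
o(h) + x = (-2)² - 230 = 4 - 230 = -226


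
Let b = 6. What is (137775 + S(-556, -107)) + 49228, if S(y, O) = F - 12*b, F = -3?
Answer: 186928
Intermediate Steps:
S(y, O) = -75 (S(y, O) = -3 - 12*6 = -3 - 72 = -75)
(137775 + S(-556, -107)) + 49228 = (137775 - 75) + 49228 = 137700 + 49228 = 186928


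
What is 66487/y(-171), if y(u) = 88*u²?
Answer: 66487/2573208 ≈ 0.025838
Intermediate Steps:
66487/y(-171) = 66487/((88*(-171)²)) = 66487/((88*29241)) = 66487/2573208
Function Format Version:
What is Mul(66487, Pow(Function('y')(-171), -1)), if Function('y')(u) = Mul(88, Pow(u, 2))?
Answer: Rational(66487, 2573208) ≈ 0.025838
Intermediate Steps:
Mul(66487, Pow(Function('y')(-171), -1)) = Mul(66487, Pow(Mul(88, Pow(-171, 2)), -1)) = Mul(66487, Pow(Mul(88, 29241), -1)) = Mul(66487, Pow(2573208, -1)) = Mul(66487, Rational(1, 2573208)) = Rational(66487, 2573208)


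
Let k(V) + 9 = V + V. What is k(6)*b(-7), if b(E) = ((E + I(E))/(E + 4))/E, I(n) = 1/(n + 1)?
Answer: -43/42 ≈ -1.0238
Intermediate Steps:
I(n) = 1/(1 + n)
b(E) = (E + 1/(1 + E))/(E*(4 + E)) (b(E) = ((E + 1/(1 + E))/(E + 4))/E = ((E + 1/(1 + E))/(4 + E))/E = (E + 1/(1 + E))/(E*(4 + E)))
k(V) = -9 + 2*V (k(V) = -9 + (V + V) = -9 + 2*V)
k(6)*b(-7) = (-9 + 2*6)*((1 - 7*(1 - 7))/((-7)*(1 - 7)*(4 - 7))) = (-9 + 12)*(-1/7*(1 - 7*(-6))/(-6*(-3))) = 3*(-1/7*(-1/6)*(-1/3)*(1 + 42)) = 3*(-1/7*(-1/6)*(-1/3)*43) = 3*(-43/126) = -43/42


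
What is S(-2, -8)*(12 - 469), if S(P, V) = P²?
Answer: -1828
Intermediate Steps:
S(-2, -8)*(12 - 469) = (-2)²*(12 - 469) = 4*(-457) = -1828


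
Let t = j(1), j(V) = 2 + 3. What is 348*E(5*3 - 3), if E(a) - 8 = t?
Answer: 4524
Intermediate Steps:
j(V) = 5
t = 5
E(a) = 13 (E(a) = 8 + 5 = 13)
348*E(5*3 - 3) = 348*13 = 4524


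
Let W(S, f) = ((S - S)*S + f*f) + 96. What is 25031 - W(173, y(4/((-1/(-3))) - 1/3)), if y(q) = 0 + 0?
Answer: 24935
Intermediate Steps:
y(q) = 0
W(S, f) = 96 + f² (W(S, f) = (0*S + f²) + 96 = (0 + f²) + 96 = f² + 96 = 96 + f²)
25031 - W(173, y(4/((-1/(-3))) - 1/3)) = 25031 - (96 + 0²) = 25031 - (96 + 0) = 25031 - 1*96 = 25031 - 96 = 24935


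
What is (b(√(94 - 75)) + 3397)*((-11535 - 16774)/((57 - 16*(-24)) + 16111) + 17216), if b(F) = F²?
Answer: 121665504121/2069 ≈ 5.8804e+7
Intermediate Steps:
(b(√(94 - 75)) + 3397)*((-11535 - 16774)/((57 - 16*(-24)) + 16111) + 17216) = ((√(94 - 75))² + 3397)*((-11535 - 16774)/((57 - 16*(-24)) + 16111) + 17216) = ((√19)² + 3397)*(-28309/((57 + 384) + 16111) + 17216) = (19 + 3397)*(-28309/(441 + 16111) + 17216) = 3416*(-28309/16552 + 17216) = 3416*(284930923/16552) = 121665504121/2069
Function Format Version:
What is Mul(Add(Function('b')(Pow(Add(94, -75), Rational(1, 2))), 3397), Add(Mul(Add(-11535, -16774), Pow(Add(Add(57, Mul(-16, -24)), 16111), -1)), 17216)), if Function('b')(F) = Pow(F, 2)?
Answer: Rational(121665504121, 2069) ≈ 5.8804e+7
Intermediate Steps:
Mul(Add(Function('b')(Pow(Add(94, -75), Rational(1, 2))), 3397), Add(Mul(Add(-11535, -16774), Pow(Add(Add(57, Mul(-16, -24)), 16111), -1)), 17216)) = Mul(Add(Pow(Pow(Add(94, -75), Rational(1, 2)), 2), 3397), Add(Mul(Add(-11535, -16774), Pow(Add(Add(57, Mul(-16, -24)), 16111), -1)), 17216)) = Mul(Add(Pow(Pow(19, Rational(1, 2)), 2), 3397), Add(Mul(-28309, Pow(Add(Add(57, 384), 16111), -1)), 17216)) = Mul(Add(19, 3397), Add(Mul(-28309, Pow(Add(441, 16111), -1)), 17216)) = Mul(3416, Add(Mul(-28309, Pow(16552, -1)), 17216)) = Mul(3416, Add(Mul(-28309, Rational(1, 16552)), 17216)) = Mul(3416, Add(Rational(-28309, 16552), 17216)) = Mul(3416, Rational(284930923, 16552)) = Rational(121665504121, 2069)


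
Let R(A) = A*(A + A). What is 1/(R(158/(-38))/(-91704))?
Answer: -16552572/6241 ≈ -2652.2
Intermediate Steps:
R(A) = 2*A**2 (R(A) = A*(2*A) = 2*A**2)
1/(R(158/(-38))/(-91704)) = 1/((2*(158/(-38))**2)/(-91704)) = 1/((2*(158*(-1/38))**2)*(-1/91704)) = 1/((2*(-79/19)**2)*(-1/91704)) = 1/((2*(6241/361))*(-1/91704)) = 1/((12482/361)*(-1/91704)) = 1/(-6241/16552572) = -16552572/6241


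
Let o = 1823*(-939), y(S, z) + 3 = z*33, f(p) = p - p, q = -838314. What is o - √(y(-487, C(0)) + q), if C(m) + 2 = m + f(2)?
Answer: -1711797 - I*√838383 ≈ -1.7118e+6 - 915.63*I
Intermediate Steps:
f(p) = 0
C(m) = -2 + m (C(m) = -2 + (m + 0) = -2 + m)
y(S, z) = -3 + 33*z (y(S, z) = -3 + z*33 = -3 + 33*z)
o = -1711797
o - √(y(-487, C(0)) + q) = -1711797 - √((-3 + 33*(-2 + 0)) - 838314) = -1711797 - √((-3 + 33*(-2)) - 838314) = -1711797 - √((-3 - 66) - 838314) = -1711797 - √(-69 - 838314) = -1711797 - √(-838383) = -1711797 - I*√838383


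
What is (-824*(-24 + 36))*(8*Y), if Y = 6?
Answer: -474624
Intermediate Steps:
(-824*(-24 + 36))*(8*Y) = (-824*(-24 + 36))*(8*6) = -824*12*48 = -9888*48 = -474624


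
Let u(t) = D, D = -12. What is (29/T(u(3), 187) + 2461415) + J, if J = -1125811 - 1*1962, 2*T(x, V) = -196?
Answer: 130696887/98 ≈ 1.3336e+6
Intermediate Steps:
u(t) = -12
T(x, V) = -98 (T(x, V) = (1/2)*(-196) = -98)
J = -1127773 (J = -1125811 - 1962 = -1127773)
(29/T(u(3), 187) + 2461415) + J = (29/(-98) + 2461415) - 1127773 = (-1/98*29 + 2461415) - 1127773 = (-29/98 + 2461415) - 1127773 = 241218641/98 - 1127773 = 130696887/98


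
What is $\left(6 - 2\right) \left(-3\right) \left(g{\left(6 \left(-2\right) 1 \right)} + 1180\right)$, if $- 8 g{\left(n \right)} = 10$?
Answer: $-14145$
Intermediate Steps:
$g{\left(n \right)} = - \frac{5}{4}$ ($g{\left(n \right)} = \left(- \frac{1}{8}\right) 10 = - \frac{5}{4}$)
$\left(6 - 2\right) \left(-3\right) \left(g{\left(6 \left(-2\right) 1 \right)} + 1180\right) = \left(6 - 2\right) \left(-3\right) \left(- \frac{5}{4} + 1180\right) = 4 \left(-3\right) \frac{4715}{4} = \left(-12\right) \frac{4715}{4} = -14145$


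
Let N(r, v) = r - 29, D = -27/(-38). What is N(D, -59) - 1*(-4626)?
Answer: 174713/38 ≈ 4597.7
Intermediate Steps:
D = 27/38 (D = -27*(-1/38) = 27/38 ≈ 0.71053)
N(r, v) = -29 + r
N(D, -59) - 1*(-4626) = (-29 + 27/38) - 1*(-4626) = -1075/38 + 4626 = 174713/38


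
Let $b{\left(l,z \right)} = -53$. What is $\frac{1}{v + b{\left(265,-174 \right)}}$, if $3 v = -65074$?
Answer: $- \frac{3}{65233} \approx -4.5989 \cdot 10^{-5}$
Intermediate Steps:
$v = - \frac{65074}{3}$ ($v = \frac{1}{3} \left(-65074\right) = - \frac{65074}{3} \approx -21691.0$)
$\frac{1}{v + b{\left(265,-174 \right)}} = \frac{1}{- \frac{65074}{3} - 53} = \frac{1}{- \frac{65233}{3}} = - \frac{3}{65233}$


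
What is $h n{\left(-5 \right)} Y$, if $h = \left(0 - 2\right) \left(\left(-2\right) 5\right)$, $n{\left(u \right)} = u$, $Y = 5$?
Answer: $-500$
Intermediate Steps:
$h = 20$ ($h = \left(-2\right) \left(-10\right) = 20$)
$h n{\left(-5 \right)} Y = 20 \left(-5\right) 5 = \left(-100\right) 5 = -500$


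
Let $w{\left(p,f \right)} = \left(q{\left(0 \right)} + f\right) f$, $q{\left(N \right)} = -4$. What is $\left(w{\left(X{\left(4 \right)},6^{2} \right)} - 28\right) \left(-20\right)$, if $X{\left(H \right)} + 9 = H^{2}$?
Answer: $-22480$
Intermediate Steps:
$X{\left(H \right)} = -9 + H^{2}$
$w{\left(p,f \right)} = f \left(-4 + f\right)$ ($w{\left(p,f \right)} = \left(-4 + f\right) f = f \left(-4 + f\right)$)
$\left(w{\left(X{\left(4 \right)},6^{2} \right)} - 28\right) \left(-20\right) = \left(6^{2} \left(-4 + 6^{2}\right) - 28\right) \left(-20\right) = \left(36 \left(-4 + 36\right) - 28\right) \left(-20\right) = \left(36 \cdot 32 - 28\right) \left(-20\right) = \left(1152 - 28\right) \left(-20\right) = 1124 \left(-20\right) = -22480$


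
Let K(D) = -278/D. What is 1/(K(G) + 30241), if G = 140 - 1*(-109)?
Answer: 249/7529731 ≈ 3.3069e-5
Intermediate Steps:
G = 249 (G = 140 + 109 = 249)
1/(K(G) + 30241) = 1/(-278/249 + 30241) = 1/(7529731/249) = 249/7529731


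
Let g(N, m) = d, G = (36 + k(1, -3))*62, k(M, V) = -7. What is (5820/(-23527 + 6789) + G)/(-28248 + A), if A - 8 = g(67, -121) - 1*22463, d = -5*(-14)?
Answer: -15044552/423747577 ≈ -0.035504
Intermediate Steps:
d = 70
G = 1798 (G = (36 - 7)*62 = 29*62 = 1798)
g(N, m) = 70
A = -22385 (A = 8 + (70 - 1*22463) = 8 + (70 - 22463) = 8 - 22393 = -22385)
(5820/(-23527 + 6789) + G)/(-28248 + A) = (5820/(-23527 + 6789) + 1798)/(-28248 - 22385) = (5820/(-16738) + 1798)/(-50633) = (5820*(-1/16738) + 1798)*(-1/50633) = (-2910/8369 + 1798)*(-1/50633) = (15044552/8369)*(-1/50633) = -15044552/423747577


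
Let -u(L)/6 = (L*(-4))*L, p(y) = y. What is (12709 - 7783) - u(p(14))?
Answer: 222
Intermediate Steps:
u(L) = 24*L² (u(L) = -6*L*(-4)*L = -6*(-4*L)*L = -(-24)*L² = 24*L²)
(12709 - 7783) - u(p(14)) = (12709 - 7783) - 24*14² = 4926 - 24*196 = 4926 - 1*4704 = 4926 - 4704 = 222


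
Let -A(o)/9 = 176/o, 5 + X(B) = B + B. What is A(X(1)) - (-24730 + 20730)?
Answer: 4528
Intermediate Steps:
X(B) = -5 + 2*B (X(B) = -5 + (B + B) = -5 + 2*B)
A(o) = -1584/o
A(X(1)) - (-24730 + 20730) = -1584/(-5 + 2*1) - (-24730 + 20730) = -1584/(-5 + 2) - 1*(-4000) = -1584/(-3) + 4000 = -1584*(-⅓) + 4000 = 528 + 4000 = 4528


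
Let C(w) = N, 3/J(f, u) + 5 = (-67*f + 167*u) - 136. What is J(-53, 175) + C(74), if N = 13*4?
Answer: 1697023/32635 ≈ 52.000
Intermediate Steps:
J(f, u) = 3/(-141 - 67*f + 167*u) (J(f, u) = 3/(-5 + ((-67*f + 167*u) - 136)) = 3/(-5 + (-136 - 67*f + 167*u)) = 3/(-141 - 67*f + 167*u))
N = 52
C(w) = 52
J(-53, 175) + C(74) = 3/(-141 - 67*(-53) + 167*175) + 52 = 3/(-141 + 3551 + 29225) + 52 = 3/32635 + 52 = 1697023/32635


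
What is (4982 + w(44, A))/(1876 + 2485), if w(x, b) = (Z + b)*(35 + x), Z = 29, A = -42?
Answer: 565/623 ≈ 0.90690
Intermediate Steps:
w(x, b) = (29 + b)*(35 + x)
(4982 + w(44, A))/(1876 + 2485) = (4982 + (1015 + 29*44 + 35*(-42) - 42*44))/(1876 + 2485) = (4982 + (1015 + 1276 - 1470 - 1848))/4361 = (4982 - 1027)*(1/4361) = 3955*(1/4361) = 565/623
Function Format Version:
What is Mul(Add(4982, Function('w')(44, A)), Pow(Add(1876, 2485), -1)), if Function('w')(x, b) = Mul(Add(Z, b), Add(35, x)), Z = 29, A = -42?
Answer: Rational(565, 623) ≈ 0.90690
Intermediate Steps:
Function('w')(x, b) = Mul(Add(29, b), Add(35, x))
Mul(Add(4982, Function('w')(44, A)), Pow(Add(1876, 2485), -1)) = Mul(Add(4982, Add(1015, Mul(29, 44), Mul(35, -42), Mul(-42, 44))), Pow(Add(1876, 2485), -1)) = Mul(Add(4982, Add(1015, 1276, -1470, -1848)), Pow(4361, -1)) = Mul(Add(4982, -1027), Rational(1, 4361)) = Mul(3955, Rational(1, 4361)) = Rational(565, 623)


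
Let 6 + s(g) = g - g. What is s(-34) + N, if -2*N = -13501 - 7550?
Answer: 21039/2 ≈ 10520.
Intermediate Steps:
s(g) = -6 (s(g) = -6 + (g - g) = -6 + 0 = -6)
N = 21051/2 (N = -(-13501 - 7550)/2 = -1/2*(-21051) = 21051/2 ≈ 10526.)
s(-34) + N = -6 + 21051/2 = 21039/2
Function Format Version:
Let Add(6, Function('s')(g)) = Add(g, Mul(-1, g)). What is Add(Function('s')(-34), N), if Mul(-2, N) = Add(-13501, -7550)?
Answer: Rational(21039, 2) ≈ 10520.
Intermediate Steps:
Function('s')(g) = -6 (Function('s')(g) = Add(-6, Add(g, Mul(-1, g))) = Add(-6, 0) = -6)
N = Rational(21051, 2) (N = Mul(Rational(-1, 2), Add(-13501, -7550)) = Mul(Rational(-1, 2), -21051) = Rational(21051, 2) ≈ 10526.)
Add(Function('s')(-34), N) = Add(-6, Rational(21051, 2)) = Rational(21039, 2)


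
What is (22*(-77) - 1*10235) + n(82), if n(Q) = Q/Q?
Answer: -11928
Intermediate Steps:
n(Q) = 1
(22*(-77) - 1*10235) + n(82) = (22*(-77) - 1*10235) + 1 = (-1694 - 10235) + 1 = -11929 + 1 = -11928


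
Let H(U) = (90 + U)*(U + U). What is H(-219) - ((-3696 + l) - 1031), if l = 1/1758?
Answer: 107640581/1758 ≈ 61229.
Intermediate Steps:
l = 1/1758 ≈ 0.00056883
H(U) = 2*U*(90 + U) (H(U) = (90 + U)*(2*U) = 2*U*(90 + U))
H(-219) - ((-3696 + l) - 1031) = 2*(-219)*(90 - 219) - ((-3696 + 1/1758) - 1031) = 2*(-219)*(-129) - (-6497567/1758 - 1031) = 56502 - 1*(-8310065/1758) = 56502 + 8310065/1758 = 107640581/1758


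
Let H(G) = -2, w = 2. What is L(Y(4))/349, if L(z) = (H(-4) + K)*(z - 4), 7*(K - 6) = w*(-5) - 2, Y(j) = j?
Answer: 0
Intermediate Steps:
K = 30/7 (K = 6 + (2*(-5) - 2)/7 = 6 + (-10 - 2)/7 = 6 + (1/7)*(-12) = 6 - 12/7 = 30/7 ≈ 4.2857)
L(z) = -64/7 + 16*z/7 (L(z) = (-2 + 30/7)*(z - 4) = 16*(-4 + z)/7 = -64/7 + 16*z/7)
L(Y(4))/349 = (-64/7 + (16/7)*4)/349 = (-64/7 + 64/7)*(1/349) = 0*(1/349) = 0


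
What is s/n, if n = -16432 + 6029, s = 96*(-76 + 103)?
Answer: -2592/10403 ≈ -0.24916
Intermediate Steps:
s = 2592 (s = 96*27 = 2592)
n = -10403
s/n = 2592/(-10403) = 2592*(-1/10403) = -2592/10403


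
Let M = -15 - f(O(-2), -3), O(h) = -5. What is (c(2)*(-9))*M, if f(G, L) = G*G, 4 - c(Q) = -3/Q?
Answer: 1980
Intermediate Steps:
c(Q) = 4 + 3/Q (c(Q) = 4 - (-3)/Q = 4 + 3/Q)
f(G, L) = G²
M = -40 (M = -15 - 1*(-5)² = -15 - 1*25 = -15 - 25 = -40)
(c(2)*(-9))*M = ((4 + 3/2)*(-9))*(-40) = ((11/2)*(-9))*(-40) = -99/2*(-40) = 1980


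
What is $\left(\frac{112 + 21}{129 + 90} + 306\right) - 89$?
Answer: $\frac{47656}{219} \approx 217.61$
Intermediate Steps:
$\left(\frac{112 + 21}{129 + 90} + 306\right) - 89 = \left(\frac{133}{219} + 306\right) - 89 = \frac{67147}{219} - 89 = \frac{47656}{219}$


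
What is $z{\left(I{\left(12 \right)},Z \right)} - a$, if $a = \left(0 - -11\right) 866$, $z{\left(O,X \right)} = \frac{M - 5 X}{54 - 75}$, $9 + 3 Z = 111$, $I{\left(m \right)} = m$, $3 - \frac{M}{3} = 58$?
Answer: $- \frac{199711}{21} \approx -9510.0$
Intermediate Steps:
$M = -165$ ($M = 9 - 174 = -165$)
$Z = 34$ ($Z = -3 + \frac{1}{3} \cdot 111 = -3 + 37 = 34$)
$z{\left(O,X \right)} = \frac{55}{7} + \frac{5 X}{21}$ ($z{\left(O,X \right)} = \frac{-165 - 5 X}{54 - 75} = \frac{-165 - 5 X}{-21} = \left(-165 - 5 X\right) \left(- \frac{1}{21}\right) = \frac{55}{7} + \frac{5 X}{21}$)
$a = 9526$ ($a = \left(0 + 11\right) 866 = 11 \cdot 866 = 9526$)
$z{\left(I{\left(12 \right)},Z \right)} - a = \left(\frac{55}{7} + \frac{5}{21} \cdot 34\right) - 9526 = \left(\frac{55}{7} + \frac{170}{21}\right) - 9526 = \frac{335}{21} - 9526 = - \frac{199711}{21}$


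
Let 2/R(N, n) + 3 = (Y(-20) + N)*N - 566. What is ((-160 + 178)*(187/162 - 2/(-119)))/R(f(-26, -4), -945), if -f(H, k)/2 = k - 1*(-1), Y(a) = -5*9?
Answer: -18129331/2142 ≈ -8463.7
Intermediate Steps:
Y(a) = -45
f(H, k) = -2 - 2*k (f(H, k) = -2*(k - 1*(-1)) = -2*(k + 1) = -2*(1 + k) = -2 - 2*k)
R(N, n) = 2/(-569 + N*(-45 + N)) (R(N, n) = 2/(-3 + ((-45 + N)*N - 566)) = 2/(-3 + (N*(-45 + N) - 566)) = 2/(-3 + (-566 + N*(-45 + N))) = 2/(-569 + N*(-45 + N)))
((-160 + 178)*(187/162 - 2/(-119)))/R(f(-26, -4), -945) = ((-160 + 178)*(187/162 - 2/(-119)))/((2/(-569 + (-2 - 2*(-4))**2 - 45*(-2 - 2*(-4))))) = (18*(187*(1/162) - 2*(-1/119)))/((2/(-569 + (-2 + 8)**2 - 45*(-2 + 8)))) = (18*(187/162 + 2/119))/((2/(-569 + 6**2 - 45*6))) = (18*(22577/19278))/((2/(-569 + 36 - 270))) = 22577/(1071*((2/(-803)))) = 22577/(1071*((2*(-1/803)))) = 22577/(1071*(-2/803)) = (22577/1071)*(-803/2) = -18129331/2142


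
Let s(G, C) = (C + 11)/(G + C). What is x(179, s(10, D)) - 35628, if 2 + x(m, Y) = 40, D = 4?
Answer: -35590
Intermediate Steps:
s(G, C) = (11 + C)/(C + G)
x(m, Y) = 38 (x(m, Y) = -2 + 40 = 38)
x(179, s(10, D)) - 35628 = 38 - 35628 = -35590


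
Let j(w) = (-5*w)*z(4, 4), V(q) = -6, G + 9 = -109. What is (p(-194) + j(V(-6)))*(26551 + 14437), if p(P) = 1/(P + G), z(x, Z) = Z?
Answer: 383637433/78 ≈ 4.9184e+6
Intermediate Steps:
G = -118 (G = -9 - 109 = -118)
p(P) = 1/(-118 + P) (p(P) = 1/(P - 118) = 1/(-118 + P))
j(w) = -20*w (j(w) = -5*w*4 = -20*w)
(p(-194) + j(V(-6)))*(26551 + 14437) = (1/(-118 - 194) - 20*(-6))*(26551 + 14437) = (1/(-312) + 120)*40988 = (-1/312 + 120)*40988 = (37439/312)*40988 = 383637433/78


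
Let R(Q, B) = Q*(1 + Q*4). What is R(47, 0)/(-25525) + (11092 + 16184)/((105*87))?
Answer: 41004913/15544725 ≈ 2.6379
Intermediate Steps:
R(Q, B) = Q*(1 + 4*Q)
R(47, 0)/(-25525) + (11092 + 16184)/((105*87)) = (47*(1 + 4*47))/(-25525) + (11092 + 16184)/((105*87)) = (47*(1 + 188))*(-1/25525) + 27276/9135 = (47*189)*(-1/25525) + 27276*(1/9135) = 8883*(-1/25525) + 9092/3045 = -8883/25525 + 9092/3045 = 41004913/15544725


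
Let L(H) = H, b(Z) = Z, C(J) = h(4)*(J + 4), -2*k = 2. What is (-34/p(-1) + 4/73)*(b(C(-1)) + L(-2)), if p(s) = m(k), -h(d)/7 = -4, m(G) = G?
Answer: 203852/73 ≈ 2792.5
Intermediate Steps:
k = -1 (k = -½*2 = -1)
h(d) = 28 (h(d) = -7*(-4) = 28)
p(s) = -1
C(J) = 112 + 28*J (C(J) = 28*(J + 4) = 28*(4 + J) = 112 + 28*J)
(-34/p(-1) + 4/73)*(b(C(-1)) + L(-2)) = (-34/(-1) + 4/73)*((112 + 28*(-1)) - 2) = (-34*(-1) + 4*(1/73))*((112 - 28) - 2) = (34 + 4/73)*(84 - 2) = (2486/73)*82 = 203852/73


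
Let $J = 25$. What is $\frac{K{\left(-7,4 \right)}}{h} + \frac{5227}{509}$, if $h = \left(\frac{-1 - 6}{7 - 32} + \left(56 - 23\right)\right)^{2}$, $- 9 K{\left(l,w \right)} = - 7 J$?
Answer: $\frac{32619965507}{3171078144} \approx 10.287$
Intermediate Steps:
$K{\left(l,w \right)} = \frac{175}{9}$ ($K{\left(l,w \right)} = - \frac{\left(-7\right) 25}{9} = \left(- \frac{1}{9}\right) \left(-175\right) = \frac{175}{9}$)
$h = \frac{692224}{625}$ ($h = \left(- \frac{7}{-25} + \left(56 - 23\right)\right)^{2} = \left(\left(-7\right) \left(- \frac{1}{25}\right) + 33\right)^{2} = \left(\frac{7}{25} + 33\right)^{2} = \left(\frac{832}{25}\right)^{2} = \frac{692224}{625} \approx 1107.6$)
$\frac{K{\left(-7,4 \right)}}{h} + \frac{5227}{509} = \frac{175}{9 \cdot \frac{692224}{625}} + \frac{5227}{509} = \frac{175}{9} \cdot \frac{625}{692224} + 5227 \cdot \frac{1}{509} = \frac{109375}{6230016} + \frac{5227}{509} = \frac{32619965507}{3171078144}$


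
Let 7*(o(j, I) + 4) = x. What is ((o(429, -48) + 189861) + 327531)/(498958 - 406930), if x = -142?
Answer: 1810787/322098 ≈ 5.6218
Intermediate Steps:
o(j, I) = -170/7 (o(j, I) = -4 + (⅐)*(-142) = -4 - 142/7 = -170/7)
((o(429, -48) + 189861) + 327531)/(498958 - 406930) = ((-170/7 + 189861) + 327531)/(498958 - 406930) = (1328857/7 + 327531)/92028 = (3621574/7)*(1/92028) = 1810787/322098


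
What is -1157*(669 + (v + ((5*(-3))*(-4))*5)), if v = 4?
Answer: -1125761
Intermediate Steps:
-1157*(669 + (v + ((5*(-3))*(-4))*5)) = -1157*(669 + (4 + ((5*(-3))*(-4))*5)) = -1157*(669 + (4 - 15*(-4)*5)) = -1157*(669 + (4 + 60*5)) = -1157*(669 + (4 + 300)) = -1157*(669 + 304) = -1157*973 = -1125761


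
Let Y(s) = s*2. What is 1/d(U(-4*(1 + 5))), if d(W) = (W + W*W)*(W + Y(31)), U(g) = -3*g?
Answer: 1/704304 ≈ 1.4198e-6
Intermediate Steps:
Y(s) = 2*s
d(W) = (62 + W)*(W + W²) (d(W) = (W + W*W)*(W + 2*31) = (W + W²)*(W + 62) = (W + W²)*(62 + W) = (62 + W)*(W + W²))
1/d(U(-4*(1 + 5))) = 1/((-(-12)*(1 + 5))*(62 + (-(-12)*(1 + 5))² + 63*(-(-12)*(1 + 5)))) = 1/((-(-12)*6)*(62 + (-(-12)*6)² + 63*(-(-12)*6))) = 1/((-3*(-24))*(62 + (-3*(-24))² + 63*(-3*(-24)))) = 1/(72*(62 + 72² + 63*72)) = 1/(72*(62 + 5184 + 4536)) = 1/(72*9782) = 1/704304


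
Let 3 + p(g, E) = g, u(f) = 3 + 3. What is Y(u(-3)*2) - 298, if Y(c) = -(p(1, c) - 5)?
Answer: -291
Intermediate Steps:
u(f) = 6
p(g, E) = -3 + g
Y(c) = 7 (Y(c) = -((-3 + 1) - 5) = -(-2 - 5) = -1*(-7) = 7)
Y(u(-3)*2) - 298 = 7 - 298 = -291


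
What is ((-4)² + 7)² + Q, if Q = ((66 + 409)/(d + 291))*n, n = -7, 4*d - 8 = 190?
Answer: 353599/681 ≈ 519.24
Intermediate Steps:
d = 99/2 (d = 2 + (¼)*190 = 2 + 95/2 = 99/2 ≈ 49.500)
Q = -6650/681 (Q = ((66 + 409)/(99/2 + 291))*(-7) = (475/(681/2))*(-7) = (475*(2/681))*(-7) = (950/681)*(-7) = -6650/681 ≈ -9.7650)
((-4)² + 7)² + Q = ((-4)² + 7)² - 6650/681 = (16 + 7)² - 6650/681 = 23² - 6650/681 = 529 - 6650/681 = 353599/681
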